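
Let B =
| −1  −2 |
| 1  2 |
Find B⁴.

B² = B (a projection; rank 1, trace 1), so B⁴ = B.

[[−1, −2], [1, 2]]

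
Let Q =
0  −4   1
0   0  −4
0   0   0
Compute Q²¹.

[[0, 0, 0], [0, 0, 0], [0, 0, 0]]

Q is strictly triangular, hence nilpotent: Q³ = 0, so Q²¹ = 0.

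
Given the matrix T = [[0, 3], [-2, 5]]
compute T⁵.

tr T = 5 and det T = 6, so the characteristic polynomial is λ² − (5)λ + (6) with roots 3 and 2.
Eigenvectors give P = [[-1, -3], [-1, -2]] with P⁻¹ = [[2, -3], [-1, 1]], and T = P·diag(3, 2)·P⁻¹.
Then T⁵ = P·diag(243, 32)·P⁻¹ = [[-243, -96], [-243, -64]] · [[2, -3], [-1, 1]] = [[-390, 633], [-422, 665]].

[[-390, 633], [-422, 665]]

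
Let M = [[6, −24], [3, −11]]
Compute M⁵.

[[1656, −5064], [633, −1931]]

tr M = −5 and det M = 6, so the characteristic polynomial is λ² − (−5)λ + (6) with roots −3 and −2.
Eigenvectors give P = [[−8, 3], [−3, 1]] with P⁻¹ = [[1, −3], [3, −8]], and M = P·diag(−3, −2)·P⁻¹.
Then M⁵ = P·diag(−243, −32)·P⁻¹ = [[1944, −96], [729, −32]] · [[1, −3], [3, −8]] = [[1656, −5064], [633, −1931]].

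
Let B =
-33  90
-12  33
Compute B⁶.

[[729, 0], [0, 729]]

tr B = 0 and det B = -9, so the characteristic polynomial is λ² − (0)λ + (-9) with roots -3 and 3.
Eigenvectors give P = [[-3, 5], [-1, 2]] with P⁻¹ = [[-2, 5], [-1, 3]], and B = P·diag(-3, 3)·P⁻¹.
Then B⁶ = P·diag(729, 729)·P⁻¹ = [[-2187, 3645], [-729, 1458]] · [[-2, 5], [-1, 3]] = [[729, 0], [0, 729]].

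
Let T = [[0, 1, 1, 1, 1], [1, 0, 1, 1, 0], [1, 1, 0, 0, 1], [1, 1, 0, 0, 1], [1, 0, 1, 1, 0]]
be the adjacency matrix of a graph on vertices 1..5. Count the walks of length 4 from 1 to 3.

The number of length-4 walks from vertex 1 to vertex 3 is entry (1,3) of T⁴, where T is the adjacency matrix.
T² = [[4, 2, 2, 2, 2], [2, 3, 1, 1, 3], [2, 1, 3, 3, 1], [2, 1, 3, 3, 1], [2, 3, 1, 1, 3]]
T³ = [[8, 8, 8, 8, 8], [8, 4, 8, 8, 4], [8, 8, 4, 4, 8], [8, 8, 4, 4, 8], [8, 4, 8, 8, 4]]
T⁴ = [[32, 24, 24, 24, 24], [24, 24, 16, 16, 24], [24, 16, 24, 24, 16], [24, 16, 24, 24, 16], [24, 24, 16, 16, 24]]

24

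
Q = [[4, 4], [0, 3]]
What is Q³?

[[64, 148], [0, 27]]

Q² = [[16, 28], [0, 9]]
Q³ = [[64, 148], [0, 27]]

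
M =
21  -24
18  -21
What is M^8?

[[6561, 0], [0, 6561]]

tr M = 0 and det M = -9, so the characteristic polynomial is λ² − (0)λ + (-9) with roots 3 and -3.
Eigenvectors give P = [[-4, 1], [-3, 1]] with P⁻¹ = [[-1, 1], [-3, 4]], and M = P·diag(3, -3)·P⁻¹.
Then M^8 = P·diag(6561, 6561)·P⁻¹ = [[-26244, 6561], [-19683, 6561]] · [[-1, 1], [-3, 4]] = [[6561, 0], [0, 6561]].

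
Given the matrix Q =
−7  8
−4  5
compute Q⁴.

tr Q = −2 and det Q = −3, so the characteristic polynomial is λ² − (−2)λ + (−3) with roots 1 and −3.
Eigenvectors give P = [[−1, −2], [−1, −1]] with P⁻¹ = [[1, −2], [−1, 1]], and Q = P·diag(1, −3)·P⁻¹.
Then Q⁴ = P·diag(1, 81)·P⁻¹ = [[−1, −162], [−1, −81]] · [[1, −2], [−1, 1]] = [[161, −160], [80, −79]].

[[161, −160], [80, −79]]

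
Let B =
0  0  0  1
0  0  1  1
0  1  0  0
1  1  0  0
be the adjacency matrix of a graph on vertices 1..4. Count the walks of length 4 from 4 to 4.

The number of length-4 walks from vertex 4 to vertex 4 is entry (4,4) of B^4, where B is the adjacency matrix.
B^2 = [[1, 1, 0, 0], [1, 2, 0, 0], [0, 0, 1, 1], [0, 0, 1, 2]]
B^3 = [[0, 0, 1, 2], [0, 0, 2, 3], [1, 2, 0, 0], [2, 3, 0, 0]]
B^4 = [[2, 3, 0, 0], [3, 5, 0, 0], [0, 0, 2, 3], [0, 0, 3, 5]]

5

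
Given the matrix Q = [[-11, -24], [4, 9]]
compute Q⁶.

[[2185, 4368], [-728, -1455]]

tr Q = -2 and det Q = -3, so the characteristic polynomial is λ² − (-2)λ + (-3) with roots 1 and -3.
Eigenvectors give P = [[2, -3], [-1, 1]] with P⁻¹ = [[-1, -3], [-1, -2]], and Q = P·diag(1, -3)·P⁻¹.
Then Q⁶ = P·diag(1, 729)·P⁻¹ = [[2, -2187], [-1, 729]] · [[-1, -3], [-1, -2]] = [[2185, 4368], [-728, -1455]].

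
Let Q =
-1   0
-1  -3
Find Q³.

[[-1, 0], [-13, -27]]

Q² = [[1, 0], [4, 9]]
Q³ = [[-1, 0], [-13, -27]]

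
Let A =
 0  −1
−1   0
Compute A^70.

A² = I (check: tr A = 0 and det A = −1), so A^70 = I since 70 is even.

[[1, 0], [0, 1]]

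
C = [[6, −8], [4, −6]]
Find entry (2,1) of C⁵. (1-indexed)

tr C = 0 and det C = −4, so the characteristic polynomial is λ² − (0)λ + (−4) with roots 2 and −2.
Eigenvectors give P = [[−2, −1], [−1, −1]] with P⁻¹ = [[−1, 1], [1, −2]], and C = P·diag(2, −2)·P⁻¹.
Then C⁵ = P·diag(32, −32)·P⁻¹ = [[−64, 32], [−32, 32]] · [[−1, 1], [1, −2]] = [[96, −128], [64, −96]].

64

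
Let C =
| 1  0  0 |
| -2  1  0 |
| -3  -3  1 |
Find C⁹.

[[1, 0, 0], [-18, 1, 0], [189, -27, 1]]

C = I + N where N = [[0, 0, 0], [-2, 0, 0], [-3, -3, 0]] is strictly lower-triangular, so N³ = 0.
(I + N)⁹ = I + 9·N + 36·N² = [[1, 0, 0], [-18, 1, 0], [189, -27, 1]].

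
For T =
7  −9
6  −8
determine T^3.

tr T = −1 and det T = −2, so the characteristic polynomial is λ² − (−1)λ + (−2) with roots −2 and 1.
Eigenvectors give P = [[1, 3], [1, 2]] with P⁻¹ = [[−2, 3], [1, −1]], and T = P·diag(−2, 1)·P⁻¹.
Then T^3 = P·diag(−8, 1)·P⁻¹ = [[−8, 3], [−8, 2]] · [[−2, 3], [1, −1]] = [[19, −27], [18, −26]].

[[19, −27], [18, −26]]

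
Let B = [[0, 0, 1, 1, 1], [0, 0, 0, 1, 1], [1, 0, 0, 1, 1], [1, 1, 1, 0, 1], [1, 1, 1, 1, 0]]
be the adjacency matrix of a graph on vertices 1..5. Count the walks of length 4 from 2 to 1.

The number of length-4 walks from vertex 2 to vertex 1 is entry (2,1) of B⁴, where B is the adjacency matrix.
B² = [[3, 2, 2, 2, 2], [2, 2, 2, 1, 1], [2, 2, 3, 2, 2], [2, 1, 2, 4, 3], [2, 1, 2, 3, 4]]
B³ = [[6, 4, 7, 9, 9], [4, 2, 4, 7, 7], [7, 4, 6, 9, 9], [9, 7, 9, 8, 9], [9, 7, 9, 9, 8]]
B⁴ = [[25, 18, 24, 26, 26], [18, 14, 18, 17, 17], [24, 18, 25, 26, 26], [26, 17, 26, 34, 33], [26, 17, 26, 33, 34]]

18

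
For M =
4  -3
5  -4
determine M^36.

M² = I (check: tr M = 0 and det M = -1), so M^36 = I since 36 is even.

[[1, 0], [0, 1]]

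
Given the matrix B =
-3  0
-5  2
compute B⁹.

[[-19683, 0], [-20195, 512]]

tr B = -1 and det B = -6, so the characteristic polynomial is λ² − (-1)λ + (-6) with roots -3 and 2.
Eigenvectors give P = [[1, 0], [1, -1]] with P⁻¹ = [[1, 0], [1, -1]], and B = P·diag(-3, 2)·P⁻¹.
Then B⁹ = P·diag(-19683, 512)·P⁻¹ = [[-19683, 0], [-19683, -512]] · [[1, 0], [1, -1]] = [[-19683, 0], [-20195, 512]].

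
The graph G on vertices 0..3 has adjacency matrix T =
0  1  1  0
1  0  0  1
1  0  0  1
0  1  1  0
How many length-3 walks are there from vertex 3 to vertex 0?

The number of length-3 walks from vertex 3 to vertex 0 is entry (3,0) of T^3, where T is the adjacency matrix.
T^2 = [[2, 0, 0, 2], [0, 2, 2, 0], [0, 2, 2, 0], [2, 0, 0, 2]]
T^3 = [[0, 4, 4, 0], [4, 0, 0, 4], [4, 0, 0, 4], [0, 4, 4, 0]]

0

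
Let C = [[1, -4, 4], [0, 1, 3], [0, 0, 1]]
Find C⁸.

C = I + N where N = [[0, -4, 4], [0, 0, 3], [0, 0, 0]] is strictly upper-triangular, so N³ = 0.
(I + N)⁸ = I + 8·N + 28·N² = [[1, -32, -304], [0, 1, 24], [0, 0, 1]].

[[1, -32, -304], [0, 1, 24], [0, 0, 1]]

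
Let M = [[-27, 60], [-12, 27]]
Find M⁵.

[[-2187, 4860], [-972, 2187]]

tr M = 0 and det M = -9, so the characteristic polynomial is λ² − (0)λ + (-9) with roots -3 and 3.
Eigenvectors give P = [[5, 2], [2, 1]] with P⁻¹ = [[1, -2], [-2, 5]], and M = P·diag(-3, 3)·P⁻¹.
Then M⁵ = P·diag(-243, 243)·P⁻¹ = [[-1215, 486], [-486, 243]] · [[1, -2], [-2, 5]] = [[-2187, 4860], [-972, 2187]].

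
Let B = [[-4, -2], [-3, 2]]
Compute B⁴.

[[508, 128], [192, 124]]

B² = [[22, 4], [6, 10]]
B³ = [[-100, -36], [-54, 8]]
B⁴ = [[508, 128], [192, 124]]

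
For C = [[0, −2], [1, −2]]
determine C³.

[[4, −4], [2, 0]]

C² = [[−2, 4], [−2, 2]]
C³ = [[4, −4], [2, 0]]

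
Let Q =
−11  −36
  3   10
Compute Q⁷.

tr Q = −1 and det Q = −2, so the characteristic polynomial is λ² − (−1)λ + (−2) with roots 1 and −2.
Eigenvectors give P = [[−3, 4], [1, −1]] with P⁻¹ = [[1, 4], [1, 3]], and Q = P·diag(1, −2)·P⁻¹.
Then Q⁷ = P·diag(1, −128)·P⁻¹ = [[−3, −512], [1, 128]] · [[1, 4], [1, 3]] = [[−515, −1548], [129, 388]].

[[−515, −1548], [129, 388]]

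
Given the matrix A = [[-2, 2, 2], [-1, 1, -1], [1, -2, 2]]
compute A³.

[[-4, 6, 10], [-6, 11, -11], [8, -16, 24]]

A² = [[4, -6, -2], [0, 1, -5], [2, -4, 8]]
A³ = [[-4, 6, 10], [-6, 11, -11], [8, -16, 24]]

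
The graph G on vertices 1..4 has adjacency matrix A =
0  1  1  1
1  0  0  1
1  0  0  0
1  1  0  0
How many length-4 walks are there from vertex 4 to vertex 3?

The number of length-4 walks from vertex 4 to vertex 3 is entry (4,3) of A^4, where A is the adjacency matrix.
A^2 = [[3, 1, 0, 1], [1, 2, 1, 1], [0, 1, 1, 1], [1, 1, 1, 2]]
A^3 = [[2, 4, 3, 4], [4, 2, 1, 3], [3, 1, 0, 1], [4, 3, 1, 2]]
A^4 = [[11, 6, 2, 6], [6, 7, 4, 6], [2, 4, 3, 4], [6, 6, 4, 7]]

4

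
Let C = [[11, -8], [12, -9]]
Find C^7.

[[6563, -4376], [6564, -4377]]

tr C = 2 and det C = -3, so the characteristic polynomial is λ² − (2)λ + (-3) with roots -1 and 3.
Eigenvectors give P = [[-2, 1], [-3, 1]] with P⁻¹ = [[1, -1], [3, -2]], and C = P·diag(-1, 3)·P⁻¹.
Then C^7 = P·diag(-1, 2187)·P⁻¹ = [[2, 2187], [3, 2187]] · [[1, -1], [3, -2]] = [[6563, -4376], [6564, -4377]].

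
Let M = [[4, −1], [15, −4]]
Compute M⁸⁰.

M² = I (check: tr M = 0 and det M = −1), so M⁸⁰ = I since 80 is even.

[[1, 0], [0, 1]]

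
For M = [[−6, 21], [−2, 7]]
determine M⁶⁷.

[[−6, 21], [−2, 7]]

M² = M (a projection; rank 1, trace 1), so M⁶⁷ = M.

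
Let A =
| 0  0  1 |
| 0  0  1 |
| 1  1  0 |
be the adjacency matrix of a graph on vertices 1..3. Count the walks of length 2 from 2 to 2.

1

The number of length-2 walks from vertex 2 to vertex 2 is entry (2,2) of A^2, where A is the adjacency matrix.
A^2 = [[1, 1, 0], [1, 1, 0], [0, 0, 2]]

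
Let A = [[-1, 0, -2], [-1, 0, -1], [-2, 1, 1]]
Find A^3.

[[-3, 0, -8], [-4, 1, -4], [-8, 4, 5]]

A^2 = [[5, -2, 0], [3, -1, 1], [-1, 1, 4]]
A^3 = [[-3, 0, -8], [-4, 1, -4], [-8, 4, 5]]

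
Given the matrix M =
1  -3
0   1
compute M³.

M = I + N where N = [[0, -3], [0, 0]] is strictly upper-triangular, so N² = 0.
(I + N)³ = I + 3·N = [[1, -9], [0, 1]].

[[1, -9], [0, 1]]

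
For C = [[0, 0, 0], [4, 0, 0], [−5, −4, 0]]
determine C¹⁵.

C is strictly triangular, hence nilpotent: C³ = 0, so C¹⁵ = 0.

[[0, 0, 0], [0, 0, 0], [0, 0, 0]]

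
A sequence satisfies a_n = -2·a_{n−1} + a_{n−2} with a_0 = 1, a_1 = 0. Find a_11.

-2378

With companion matrix T = [[-2, 1], [1, 0]], [a_n, a_{n−1}]ᵀ = T·[a_{n−1}, a_{n−2}]ᵀ, so [a_11, a_10]ᵀ = T^10·[a_1, a_0]ᵀ.
T^10 = [[5741, -2378], [-2378, 985]], giving [a_11, a_10]ᵀ = [[-2378], [985]].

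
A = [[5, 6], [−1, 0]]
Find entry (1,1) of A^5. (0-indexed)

tr A = 5 and det A = 6, so the characteristic polynomial is λ² − (5)λ + (6) with roots 2 and 3.
Eigenvectors give P = [[−2, 3], [1, −1]] with P⁻¹ = [[1, 3], [1, 2]], and A = P·diag(2, 3)·P⁻¹.
Then A^5 = P·diag(32, 243)·P⁻¹ = [[−64, 729], [32, −243]] · [[1, 3], [1, 2]] = [[665, 1266], [−211, −390]].

−390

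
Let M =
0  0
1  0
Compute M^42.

[[0, 0], [0, 0]]

M is strictly triangular, hence nilpotent: M^2 = 0, so M^42 = 0.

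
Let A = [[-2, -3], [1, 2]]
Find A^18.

A² = I (check: tr A = 0 and det A = -1), so A^18 = I since 18 is even.

[[1, 0], [0, 1]]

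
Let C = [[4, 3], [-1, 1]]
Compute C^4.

[[94, 165], [-55, -71]]

C^2 = [[13, 15], [-5, -2]]
C^3 = [[37, 54], [-18, -17]]
C^4 = [[94, 165], [-55, -71]]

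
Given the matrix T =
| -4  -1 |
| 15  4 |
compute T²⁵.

[[-4, -1], [15, 4]]

T² = I (check: tr T = 0 and det T = -1), so T²⁵ = T since 25 is odd.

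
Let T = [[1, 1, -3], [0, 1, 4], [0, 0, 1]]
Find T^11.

[[1, 11, 187], [0, 1, 44], [0, 0, 1]]

T = I + N where N = [[0, 1, -3], [0, 0, 4], [0, 0, 0]] is strictly upper-triangular, so N^3 = 0.
(I + N)^11 = I + 11·N + 55·N^2 = [[1, 11, 187], [0, 1, 44], [0, 0, 1]].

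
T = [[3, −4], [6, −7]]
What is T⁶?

tr T = −4 and det T = 3, so the characteristic polynomial is λ² − (−4)λ + (3) with roots −1 and −3.
Eigenvectors give P = [[1, −2], [1, −3]] with P⁻¹ = [[3, −2], [1, −1]], and T = P·diag(−1, −3)·P⁻¹.
Then T⁶ = P·diag(1, 729)·P⁻¹ = [[1, −1458], [1, −2187]] · [[3, −2], [1, −1]] = [[−1455, 1456], [−2184, 2185]].

[[−1455, 1456], [−2184, 2185]]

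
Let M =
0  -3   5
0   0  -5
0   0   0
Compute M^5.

[[0, 0, 0], [0, 0, 0], [0, 0, 0]]

M is strictly triangular, hence nilpotent: M^3 = 0, so M^5 = 0.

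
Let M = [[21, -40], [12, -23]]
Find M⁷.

[[10941, -21880], [6564, -13127]]

tr M = -2 and det M = -3, so the characteristic polynomial is λ² − (-2)λ + (-3) with roots -3 and 1.
Eigenvectors give P = [[-5, 2], [-3, 1]] with P⁻¹ = [[1, -2], [3, -5]], and M = P·diag(-3, 1)·P⁻¹.
Then M⁷ = P·diag(-2187, 1)·P⁻¹ = [[10935, 2], [6561, 1]] · [[1, -2], [3, -5]] = [[10941, -21880], [6564, -13127]].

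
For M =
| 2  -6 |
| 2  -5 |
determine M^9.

tr M = -3 and det M = 2, so the characteristic polynomial is λ² − (-3)λ + (2) with roots -1 and -2.
Eigenvectors give P = [[-2, 3], [-1, 2]] with P⁻¹ = [[-2, 3], [-1, 2]], and M = P·diag(-1, -2)·P⁻¹.
Then M^9 = P·diag(-1, -512)·P⁻¹ = [[2, -1536], [1, -1024]] · [[-2, 3], [-1, 2]] = [[1532, -3066], [1022, -2045]].

[[1532, -3066], [1022, -2045]]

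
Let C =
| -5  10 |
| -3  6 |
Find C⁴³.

[[-5, 10], [-3, 6]]

C² = C (a projection; rank 1, trace 1), so C⁴³ = C.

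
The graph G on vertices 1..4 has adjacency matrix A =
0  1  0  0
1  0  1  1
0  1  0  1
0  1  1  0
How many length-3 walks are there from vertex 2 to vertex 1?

3

The number of length-3 walks from vertex 2 to vertex 1 is entry (2,1) of A^3, where A is the adjacency matrix.
A^2 = [[1, 0, 1, 1], [0, 3, 1, 1], [1, 1, 2, 1], [1, 1, 1, 2]]
A^3 = [[0, 3, 1, 1], [3, 2, 4, 4], [1, 4, 2, 3], [1, 4, 3, 2]]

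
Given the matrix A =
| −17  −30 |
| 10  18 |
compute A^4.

[[−179, −390], [130, 276]]

tr A = 1 and det A = −6, so the characteristic polynomial is λ² − (1)λ + (−6) with roots 3 and −2.
Eigenvectors give P = [[3, −2], [−2, 1]] with P⁻¹ = [[−1, −2], [−2, −3]], and A = P·diag(3, −2)·P⁻¹.
Then A^4 = P·diag(81, 16)·P⁻¹ = [[243, −32], [−162, 16]] · [[−1, −2], [−2, −3]] = [[−179, −390], [130, 276]].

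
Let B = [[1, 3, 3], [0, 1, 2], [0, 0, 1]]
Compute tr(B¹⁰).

B = I + N where N = [[0, 3, 3], [0, 0, 2], [0, 0, 0]] is strictly upper-triangular, so N³ = 0.
(I + N)¹⁰ = I + 10·N + 45·N² = [[1, 30, 300], [0, 1, 20], [0, 0, 1]].

3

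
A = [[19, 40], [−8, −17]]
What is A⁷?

tr A = 2 and det A = −3, so the characteristic polynomial is λ² − (2)λ + (−3) with roots 3 and −1.
Eigenvectors give P = [[−5, −2], [2, 1]] with P⁻¹ = [[−1, −2], [2, 5]], and A = P·diag(3, −1)·P⁻¹.
Then A⁷ = P·diag(2187, −1)·P⁻¹ = [[−10935, 2], [4374, −1]] · [[−1, −2], [2, 5]] = [[10939, 21880], [−4376, −8753]].

[[10939, 21880], [−4376, −8753]]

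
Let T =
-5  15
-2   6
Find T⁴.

T² = T (a projection; rank 1, trace 1), so T⁴ = T.

[[-5, 15], [-2, 6]]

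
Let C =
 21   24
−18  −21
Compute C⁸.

[[6561, 0], [0, 6561]]

tr C = 0 and det C = −9, so the characteristic polynomial is λ² − (0)λ + (−9) with roots −3 and 3.
Eigenvectors give P = [[−1, 4], [1, −3]] with P⁻¹ = [[3, 4], [1, 1]], and C = P·diag(−3, 3)·P⁻¹.
Then C⁸ = P·diag(6561, 6561)·P⁻¹ = [[−6561, 26244], [6561, −19683]] · [[3, 4], [1, 1]] = [[6561, 0], [0, 6561]].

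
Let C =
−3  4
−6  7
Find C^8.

[[−13119, 13120], [−19680, 19681]]

tr C = 4 and det C = 3, so the characteristic polynomial is λ² − (4)λ + (3) with roots 1 and 3.
Eigenvectors give P = [[−1, 2], [−1, 3]] with P⁻¹ = [[−3, 2], [−1, 1]], and C = P·diag(1, 3)·P⁻¹.
Then C^8 = P·diag(1, 6561)·P⁻¹ = [[−1, 13122], [−1, 19683]] · [[−3, 2], [−1, 1]] = [[−13119, 13120], [−19680, 19681]].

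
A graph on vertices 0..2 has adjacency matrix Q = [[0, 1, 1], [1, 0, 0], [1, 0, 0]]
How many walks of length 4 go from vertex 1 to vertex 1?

The number of length-4 walks from vertex 1 to vertex 1 is entry (1,1) of Q⁴, where Q is the adjacency matrix.
Q² = [[2, 0, 0], [0, 1, 1], [0, 1, 1]]
Q³ = [[0, 2, 2], [2, 0, 0], [2, 0, 0]]
Q⁴ = [[4, 0, 0], [0, 2, 2], [0, 2, 2]]

2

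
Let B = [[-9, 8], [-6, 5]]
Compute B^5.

tr B = -4 and det B = 3, so the characteristic polynomial is λ² − (-4)λ + (3) with roots -3 and -1.
Eigenvectors give P = [[4, 1], [3, 1]] with P⁻¹ = [[1, -1], [-3, 4]], and B = P·diag(-3, -1)·P⁻¹.
Then B^5 = P·diag(-243, -1)·P⁻¹ = [[-972, -1], [-729, -1]] · [[1, -1], [-3, 4]] = [[-969, 968], [-726, 725]].

[[-969, 968], [-726, 725]]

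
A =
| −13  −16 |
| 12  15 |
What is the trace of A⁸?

tr A = 2 and det A = −3, so the characteristic polynomial is λ² − (2)λ + (−3) with roots −1 and 3.
Eigenvectors give P = [[4, −1], [−3, 1]] with P⁻¹ = [[1, 1], [3, 4]], and A = P·diag(−1, 3)·P⁻¹.
Then A⁸ = P·diag(1, 6561)·P⁻¹ = [[4, −6561], [−3, 6561]] · [[1, 1], [3, 4]] = [[−19679, −26240], [19680, 26241]].

6562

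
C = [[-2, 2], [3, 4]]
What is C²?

[[10, 4], [6, 22]]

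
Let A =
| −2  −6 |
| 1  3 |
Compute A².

[[−2, −6], [1, 3]]

A² = A (a projection; rank 1, trace 1), so A² = A.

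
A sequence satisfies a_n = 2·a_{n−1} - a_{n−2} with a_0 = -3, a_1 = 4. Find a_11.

74

With companion matrix B = [[2, -1], [1, 0]], [a_n, a_{n−1}]ᵀ = B·[a_{n−1}, a_{n−2}]ᵀ, so [a_11, a_10]ᵀ = B¹⁰·[a_1, a_0]ᵀ.
B¹⁰ = [[11, -10], [10, -9]], giving [a_11, a_10]ᵀ = [[74], [67]].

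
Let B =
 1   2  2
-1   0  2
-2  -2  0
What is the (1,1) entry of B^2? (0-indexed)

-6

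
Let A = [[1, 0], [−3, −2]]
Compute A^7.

tr A = −1 and det A = −2, so the characteristic polynomial is λ² − (−1)λ + (−2) with roots 1 and −2.
Eigenvectors give P = [[1, 0], [−1, −1]] with P⁻¹ = [[1, 0], [−1, −1]], and A = P·diag(1, −2)·P⁻¹.
Then A^7 = P·diag(1, −128)·P⁻¹ = [[1, 0], [−1, 128]] · [[1, 0], [−1, −1]] = [[1, 0], [−129, −128]].

[[1, 0], [−129, −128]]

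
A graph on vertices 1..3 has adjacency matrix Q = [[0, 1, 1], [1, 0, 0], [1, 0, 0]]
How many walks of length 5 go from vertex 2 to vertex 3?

0

The number of length-5 walks from vertex 2 to vertex 3 is entry (2,3) of Q^5, where Q is the adjacency matrix.
Q^2 = [[2, 0, 0], [0, 1, 1], [0, 1, 1]]
Q^3 = [[0, 2, 2], [2, 0, 0], [2, 0, 0]]
Q^4 = [[4, 0, 0], [0, 2, 2], [0, 2, 2]]
Q^5 = [[0, 4, 4], [4, 0, 0], [4, 0, 0]]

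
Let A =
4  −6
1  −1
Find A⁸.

[[766, −1530], [255, −509]]

tr A = 3 and det A = 2, so the characteristic polynomial is λ² − (3)λ + (2) with roots 2 and 1.
Eigenvectors give P = [[−3, −2], [−1, −1]] with P⁻¹ = [[−1, 2], [1, −3]], and A = P·diag(2, 1)·P⁻¹.
Then A⁸ = P·diag(256, 1)·P⁻¹ = [[−768, −2], [−256, −1]] · [[−1, 2], [1, −3]] = [[766, −1530], [255, −509]].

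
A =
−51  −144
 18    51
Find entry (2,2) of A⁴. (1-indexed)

81

tr A = 0 and det A = −9, so the characteristic polynomial is λ² − (0)λ + (−9) with roots 3 and −3.
Eigenvectors give P = [[−8, −3], [3, 1]] with P⁻¹ = [[1, 3], [−3, −8]], and A = P·diag(3, −3)·P⁻¹.
Then A⁴ = P·diag(81, 81)·P⁻¹ = [[−648, −243], [243, 81]] · [[1, 3], [−3, −8]] = [[81, 0], [0, 81]].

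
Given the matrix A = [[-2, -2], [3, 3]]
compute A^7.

[[-2, -2], [3, 3]]

A² = A (a projection; rank 1, trace 1), so A^7 = A.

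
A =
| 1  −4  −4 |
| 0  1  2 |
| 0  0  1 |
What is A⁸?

A = I + N where N = [[0, −4, −4], [0, 0, 2], [0, 0, 0]] is strictly upper-triangular, so N³ = 0.
(I + N)⁸ = I + 8·N + 28·N² = [[1, −32, −256], [0, 1, 16], [0, 0, 1]].

[[1, −32, −256], [0, 1, 16], [0, 0, 1]]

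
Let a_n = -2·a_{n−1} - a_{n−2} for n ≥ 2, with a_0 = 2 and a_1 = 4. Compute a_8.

-46

With companion matrix T = [[-2, -1], [1, 0]], [a_n, a_{n−1}]ᵀ = T·[a_{n−1}, a_{n−2}]ᵀ, so [a_8, a_7]ᵀ = T⁷·[a_1, a_0]ᵀ.
T⁷ = [[-8, -7], [7, 6]], giving [a_8, a_7]ᵀ = [[-46], [40]].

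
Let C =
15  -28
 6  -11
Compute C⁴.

tr C = 4 and det C = 3, so the characteristic polynomial is λ² − (4)λ + (3) with roots 1 and 3.
Eigenvectors give P = [[2, 7], [1, 3]] with P⁻¹ = [[-3, 7], [1, -2]], and C = P·diag(1, 3)·P⁻¹.
Then C⁴ = P·diag(1, 81)·P⁻¹ = [[2, 567], [1, 243]] · [[-3, 7], [1, -2]] = [[561, -1120], [240, -479]].

[[561, -1120], [240, -479]]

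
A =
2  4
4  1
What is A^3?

[[88, 92], [92, 65]]

A^2 = [[20, 12], [12, 17]]
A^3 = [[88, 92], [92, 65]]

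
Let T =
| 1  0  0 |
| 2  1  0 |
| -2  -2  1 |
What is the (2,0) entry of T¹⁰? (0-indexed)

-200

T = I + N where N = [[0, 0, 0], [2, 0, 0], [-2, -2, 0]] is strictly lower-triangular, so N³ = 0.
(I + N)¹⁰ = I + 10·N + 45·N² = [[1, 0, 0], [20, 1, 0], [-200, -20, 1]].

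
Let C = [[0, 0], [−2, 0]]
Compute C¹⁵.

C is strictly triangular, hence nilpotent: C² = 0, so C¹⁵ = 0.

[[0, 0], [0, 0]]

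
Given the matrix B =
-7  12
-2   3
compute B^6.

tr B = -4 and det B = 3, so the characteristic polynomial is λ² − (-4)λ + (3) with roots -3 and -1.
Eigenvectors give P = [[-3, -2], [-1, -1]] with P⁻¹ = [[-1, 2], [1, -3]], and B = P·diag(-3, -1)·P⁻¹.
Then B^6 = P·diag(729, 1)·P⁻¹ = [[-2187, -2], [-729, -1]] · [[-1, 2], [1, -3]] = [[2185, -4368], [728, -1455]].

[[2185, -4368], [728, -1455]]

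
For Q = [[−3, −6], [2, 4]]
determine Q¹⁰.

Q² = Q (a projection; rank 1, trace 1), so Q¹⁰ = Q.

[[−3, −6], [2, 4]]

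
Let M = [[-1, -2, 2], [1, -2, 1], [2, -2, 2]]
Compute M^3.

M^2 = [[3, 2, 0], [-1, 0, 2], [0, -4, 6]]
M^3 = [[-1, -10, 8], [5, -2, 2], [8, -4, 8]]

[[-1, -10, 8], [5, -2, 2], [8, -4, 8]]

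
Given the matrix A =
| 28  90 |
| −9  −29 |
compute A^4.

[[−134, −450], [45, 151]]

tr A = −1 and det A = −2, so the characteristic polynomial is λ² − (−1)λ + (−2) with roots −2 and 1.
Eigenvectors give P = [[−3, 10], [1, −3]] with P⁻¹ = [[3, 10], [1, 3]], and A = P·diag(−2, 1)·P⁻¹.
Then A^4 = P·diag(16, 1)·P⁻¹ = [[−48, 10], [16, −3]] · [[3, 10], [1, 3]] = [[−134, −450], [45, 151]].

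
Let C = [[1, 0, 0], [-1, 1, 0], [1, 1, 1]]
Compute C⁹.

C = I + N where N = [[0, 0, 0], [-1, 0, 0], [1, 1, 0]] is strictly lower-triangular, so N³ = 0.
(I + N)⁹ = I + 9·N + 36·N² = [[1, 0, 0], [-9, 1, 0], [-27, 9, 1]].

[[1, 0, 0], [-9, 1, 0], [-27, 9, 1]]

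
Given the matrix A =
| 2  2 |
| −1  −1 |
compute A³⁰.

[[2, 2], [−1, −1]]

A² = A (a projection; rank 1, trace 1), so A³⁰ = A.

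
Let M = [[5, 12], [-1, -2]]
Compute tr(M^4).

17

tr M = 3 and det M = 2, so the characteristic polynomial is λ² − (3)λ + (2) with roots 2 and 1.
Eigenvectors give P = [[-4, 3], [1, -1]] with P⁻¹ = [[-1, -3], [-1, -4]], and M = P·diag(2, 1)·P⁻¹.
Then M^4 = P·diag(16, 1)·P⁻¹ = [[-64, 3], [16, -1]] · [[-1, -3], [-1, -4]] = [[61, 180], [-15, -44]].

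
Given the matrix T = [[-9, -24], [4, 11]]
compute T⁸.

[[-13119, -39360], [6560, 19681]]

tr T = 2 and det T = -3, so the characteristic polynomial is λ² − (2)λ + (-3) with roots -1 and 3.
Eigenvectors give P = [[3, -2], [-1, 1]] with P⁻¹ = [[1, 2], [1, 3]], and T = P·diag(-1, 3)·P⁻¹.
Then T⁸ = P·diag(1, 6561)·P⁻¹ = [[3, -13122], [-1, 6561]] · [[1, 2], [1, 3]] = [[-13119, -39360], [6560, 19681]].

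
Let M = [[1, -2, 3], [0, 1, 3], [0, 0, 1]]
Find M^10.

[[1, -20, -240], [0, 1, 30], [0, 0, 1]]

M = I + N where N = [[0, -2, 3], [0, 0, 3], [0, 0, 0]] is strictly upper-triangular, so N^3 = 0.
(I + N)^10 = I + 10·N + 45·N^2 = [[1, -20, -240], [0, 1, 30], [0, 0, 1]].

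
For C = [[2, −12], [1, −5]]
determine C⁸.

tr C = −3 and det C = 2, so the characteristic polynomial is λ² − (−3)λ + (2) with roots −1 and −2.
Eigenvectors give P = [[4, 3], [1, 1]] with P⁻¹ = [[1, −3], [−1, 4]], and C = P·diag(−1, −2)·P⁻¹.
Then C⁸ = P·diag(1, 256)·P⁻¹ = [[4, 768], [1, 256]] · [[1, −3], [−1, 4]] = [[−764, 3060], [−255, 1021]].

[[−764, 3060], [−255, 1021]]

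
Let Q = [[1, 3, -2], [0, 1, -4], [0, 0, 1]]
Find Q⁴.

[[1, 12, -80], [0, 1, -16], [0, 0, 1]]

Q = I + N where N = [[0, 3, -2], [0, 0, -4], [0, 0, 0]] is strictly upper-triangular, so N³ = 0.
(I + N)⁴ = I + 4·N + 6·N² = [[1, 12, -80], [0, 1, -16], [0, 0, 1]].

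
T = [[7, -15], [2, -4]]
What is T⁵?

[[187, -465], [62, -154]]

tr T = 3 and det T = 2, so the characteristic polynomial is λ² − (3)λ + (2) with roots 1 and 2.
Eigenvectors give P = [[-5, 3], [-2, 1]] with P⁻¹ = [[1, -3], [2, -5]], and T = P·diag(1, 2)·P⁻¹.
Then T⁵ = P·diag(1, 32)·P⁻¹ = [[-5, 96], [-2, 32]] · [[1, -3], [2, -5]] = [[187, -465], [62, -154]].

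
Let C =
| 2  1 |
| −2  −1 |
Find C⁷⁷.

C² = C (a projection; rank 1, trace 1), so C⁷⁷ = C.

[[2, 1], [−2, −1]]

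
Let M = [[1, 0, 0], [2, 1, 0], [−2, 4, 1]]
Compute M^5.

[[1, 0, 0], [10, 1, 0], [70, 20, 1]]

M = I + N where N = [[0, 0, 0], [2, 0, 0], [−2, 4, 0]] is strictly lower-triangular, so N^3 = 0.
(I + N)^5 = I + 5·N + 10·N^2 = [[1, 0, 0], [10, 1, 0], [70, 20, 1]].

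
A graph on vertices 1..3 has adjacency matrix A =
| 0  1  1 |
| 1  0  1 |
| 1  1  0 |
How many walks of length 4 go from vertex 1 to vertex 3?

The number of length-4 walks from vertex 1 to vertex 3 is entry (1,3) of A⁴, where A is the adjacency matrix.
A² = [[2, 1, 1], [1, 2, 1], [1, 1, 2]]
A³ = [[2, 3, 3], [3, 2, 3], [3, 3, 2]]
A⁴ = [[6, 5, 5], [5, 6, 5], [5, 5, 6]]

5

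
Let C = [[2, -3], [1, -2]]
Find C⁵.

[[2, -3], [1, -2]]

C² = I (check: tr C = 0 and det C = -1), so C⁵ = C since 5 is odd.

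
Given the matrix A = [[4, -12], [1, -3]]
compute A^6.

[[4, -12], [1, -3]]

A² = A (a projection; rank 1, trace 1), so A^6 = A.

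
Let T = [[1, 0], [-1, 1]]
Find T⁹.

[[1, 0], [-9, 1]]

T = I + N where N = [[0, 0], [-1, 0]] is strictly lower-triangular, so N² = 0.
(I + N)⁹ = I + 9·N = [[1, 0], [-9, 1]].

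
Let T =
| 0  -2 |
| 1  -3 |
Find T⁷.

tr T = -3 and det T = 2, so the characteristic polynomial is λ² − (-3)λ + (2) with roots -1 and -2.
Eigenvectors give P = [[-2, 1], [-1, 1]] with P⁻¹ = [[-1, 1], [-1, 2]], and T = P·diag(-1, -2)·P⁻¹.
Then T⁷ = P·diag(-1, -128)·P⁻¹ = [[2, -128], [1, -128]] · [[-1, 1], [-1, 2]] = [[126, -254], [127, -255]].

[[126, -254], [127, -255]]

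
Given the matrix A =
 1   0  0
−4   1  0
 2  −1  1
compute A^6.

[[1, 0, 0], [−24, 1, 0], [72, −6, 1]]

A = I + N where N = [[0, 0, 0], [−4, 0, 0], [2, −1, 0]] is strictly lower-triangular, so N^3 = 0.
(I + N)^6 = I + 6·N + 15·N^2 = [[1, 0, 0], [−24, 1, 0], [72, −6, 1]].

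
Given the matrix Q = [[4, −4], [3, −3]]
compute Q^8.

Q² = Q (a projection; rank 1, trace 1), so Q^8 = Q.

[[4, −4], [3, −3]]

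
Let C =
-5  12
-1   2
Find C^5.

[[-125, 372], [-31, 92]]

tr C = -3 and det C = 2, so the characteristic polynomial is λ² − (-3)λ + (2) with roots -2 and -1.
Eigenvectors give P = [[-4, 3], [-1, 1]] with P⁻¹ = [[-1, 3], [-1, 4]], and C = P·diag(-2, -1)·P⁻¹.
Then C^5 = P·diag(-32, -1)·P⁻¹ = [[128, -3], [32, -1]] · [[-1, 3], [-1, 4]] = [[-125, 372], [-31, 92]].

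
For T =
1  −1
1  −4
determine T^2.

[[0, 3], [−3, 15]]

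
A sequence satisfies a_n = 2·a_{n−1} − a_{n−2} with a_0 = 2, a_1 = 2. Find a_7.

2

With companion matrix M = [[2, −1], [1, 0]], [a_n, a_{n−1}]ᵀ = M·[a_{n−1}, a_{n−2}]ᵀ, so [a_7, a_6]ᵀ = M⁶·[a_1, a_0]ᵀ.
M⁶ = [[7, −6], [6, −5]], giving [a_7, a_6]ᵀ = [[2], [2]].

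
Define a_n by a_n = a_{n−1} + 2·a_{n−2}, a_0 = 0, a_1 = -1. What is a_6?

-21

With companion matrix A = [[1, 2], [1, 0]], [a_n, a_{n−1}]ᵀ = A·[a_{n−1}, a_{n−2}]ᵀ, so [a_6, a_5]ᵀ = A⁵·[a_1, a_0]ᵀ.
A⁵ = [[21, 22], [11, 10]], giving [a_6, a_5]ᵀ = [[-21], [-11]].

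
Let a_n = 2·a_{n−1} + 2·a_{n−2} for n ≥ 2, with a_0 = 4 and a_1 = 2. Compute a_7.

1616

With companion matrix A = [[2, 2], [1, 0]], [a_n, a_{n−1}]ᵀ = A·[a_{n−1}, a_{n−2}]ᵀ, so [a_7, a_6]ᵀ = A^6·[a_1, a_0]ᵀ.
A^6 = [[328, 240], [120, 88]], giving [a_7, a_6]ᵀ = [[1616], [592]].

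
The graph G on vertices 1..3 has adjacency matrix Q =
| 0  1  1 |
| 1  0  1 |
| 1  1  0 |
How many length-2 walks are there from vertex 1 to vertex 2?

The number of length-2 walks from vertex 1 to vertex 2 is entry (1,2) of Q², where Q is the adjacency matrix.
Q² = [[2, 1, 1], [1, 2, 1], [1, 1, 2]]

1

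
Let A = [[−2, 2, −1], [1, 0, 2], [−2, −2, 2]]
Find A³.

[[−26, 8, −4], [4, −18, 8], [−8, −8, −10]]

A² = [[8, −2, 4], [−6, −2, 3], [−2, −8, 2]]
A³ = [[−26, 8, −4], [4, −18, 8], [−8, −8, −10]]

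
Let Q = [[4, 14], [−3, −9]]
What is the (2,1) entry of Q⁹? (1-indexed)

−57513

tr Q = −5 and det Q = 6, so the characteristic polynomial is λ² − (−5)λ + (6) with roots −2 and −3.
Eigenvectors give P = [[7, −2], [−3, 1]] with P⁻¹ = [[1, 2], [3, 7]], and Q = P·diag(−2, −3)·P⁻¹.
Then Q⁹ = P·diag(−512, −19683)·P⁻¹ = [[−3584, 39366], [1536, −19683]] · [[1, 2], [3, 7]] = [[114514, 268394], [−57513, −134709]].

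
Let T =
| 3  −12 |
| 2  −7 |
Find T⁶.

tr T = −4 and det T = 3, so the characteristic polynomial is λ² − (−4)λ + (3) with roots −3 and −1.
Eigenvectors give P = [[2, −3], [1, −1]] with P⁻¹ = [[−1, 3], [−1, 2]], and T = P·diag(−3, −1)·P⁻¹.
Then T⁶ = P·diag(729, 1)·P⁻¹ = [[1458, −3], [729, −1]] · [[−1, 3], [−1, 2]] = [[−1455, 4368], [−728, 2185]].

[[−1455, 4368], [−728, 2185]]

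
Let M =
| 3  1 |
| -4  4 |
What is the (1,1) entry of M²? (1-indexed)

5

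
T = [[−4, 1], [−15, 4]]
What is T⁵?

[[−4, 1], [−15, 4]]

T² = I (check: tr T = 0 and det T = −1), so T⁵ = T since 5 is odd.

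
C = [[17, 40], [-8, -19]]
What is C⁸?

[[-26239, -65600], [13120, 32801]]

tr C = -2 and det C = -3, so the characteristic polynomial is λ² − (-2)λ + (-3) with roots -3 and 1.
Eigenvectors give P = [[2, -5], [-1, 2]] with P⁻¹ = [[-2, -5], [-1, -2]], and C = P·diag(-3, 1)·P⁻¹.
Then C⁸ = P·diag(6561, 1)·P⁻¹ = [[13122, -5], [-6561, 2]] · [[-2, -5], [-1, -2]] = [[-26239, -65600], [13120, 32801]].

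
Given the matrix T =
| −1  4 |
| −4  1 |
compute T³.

T² = [[−15, 0], [0, −15]]
T³ = [[15, −60], [60, −15]]

[[15, −60], [60, −15]]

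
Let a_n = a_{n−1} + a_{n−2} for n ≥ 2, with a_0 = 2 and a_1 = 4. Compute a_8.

With companion matrix A = [[1, 1], [1, 0]], [a_n, a_{n−1}]ᵀ = A·[a_{n−1}, a_{n−2}]ᵀ, so [a_8, a_7]ᵀ = A⁷·[a_1, a_0]ᵀ.
A⁷ = [[21, 13], [13, 8]], giving [a_8, a_7]ᵀ = [[110], [68]].

110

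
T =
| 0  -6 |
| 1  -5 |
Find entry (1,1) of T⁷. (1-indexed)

3990

tr T = -5 and det T = 6, so the characteristic polynomial is λ² − (-5)λ + (6) with roots -3 and -2.
Eigenvectors give P = [[2, -3], [1, -1]] with P⁻¹ = [[-1, 3], [-1, 2]], and T = P·diag(-3, -2)·P⁻¹.
Then T⁷ = P·diag(-2187, -128)·P⁻¹ = [[-4374, 384], [-2187, 128]] · [[-1, 3], [-1, 2]] = [[3990, -12354], [2059, -6305]].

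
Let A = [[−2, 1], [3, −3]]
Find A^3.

[[−29, 22], [66, −51]]

A^2 = [[7, −5], [−15, 12]]
A^3 = [[−29, 22], [66, −51]]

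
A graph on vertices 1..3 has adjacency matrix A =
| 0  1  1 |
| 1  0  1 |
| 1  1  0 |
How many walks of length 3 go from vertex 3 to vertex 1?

The number of length-3 walks from vertex 3 to vertex 1 is entry (3,1) of A³, where A is the adjacency matrix.
A² = [[2, 1, 1], [1, 2, 1], [1, 1, 2]]
A³ = [[2, 3, 3], [3, 2, 3], [3, 3, 2]]

3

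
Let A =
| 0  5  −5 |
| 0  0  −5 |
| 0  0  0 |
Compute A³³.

[[0, 0, 0], [0, 0, 0], [0, 0, 0]]

A is strictly triangular, hence nilpotent: A³ = 0, so A³³ = 0.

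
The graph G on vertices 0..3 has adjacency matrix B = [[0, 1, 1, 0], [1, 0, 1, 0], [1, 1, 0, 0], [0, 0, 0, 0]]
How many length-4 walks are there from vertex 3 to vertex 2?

0

The number of length-4 walks from vertex 3 to vertex 2 is entry (3,2) of B⁴, where B is the adjacency matrix.
B² = [[2, 1, 1, 0], [1, 2, 1, 0], [1, 1, 2, 0], [0, 0, 0, 0]]
B³ = [[2, 3, 3, 0], [3, 2, 3, 0], [3, 3, 2, 0], [0, 0, 0, 0]]
B⁴ = [[6, 5, 5, 0], [5, 6, 5, 0], [5, 5, 6, 0], [0, 0, 0, 0]]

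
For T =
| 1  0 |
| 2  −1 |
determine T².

[[1, 0], [0, 1]]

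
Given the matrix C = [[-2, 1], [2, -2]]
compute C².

[[6, -4], [-8, 6]]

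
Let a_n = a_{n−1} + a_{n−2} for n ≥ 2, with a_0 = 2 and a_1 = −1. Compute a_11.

21

With companion matrix C = [[1, 1], [1, 0]], [a_n, a_{n−1}]ᵀ = C·[a_{n−1}, a_{n−2}]ᵀ, so [a_11, a_10]ᵀ = C^10·[a_1, a_0]ᵀ.
C^10 = [[89, 55], [55, 34]], giving [a_11, a_10]ᵀ = [[21], [13]].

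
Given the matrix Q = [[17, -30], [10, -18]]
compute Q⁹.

[[61097, -121170], [40390, -80268]]

tr Q = -1 and det Q = -6, so the characteristic polynomial is λ² − (-1)λ + (-6) with roots 2 and -3.
Eigenvectors give P = [[2, -3], [1, -2]] with P⁻¹ = [[2, -3], [1, -2]], and Q = P·diag(2, -3)·P⁻¹.
Then Q⁹ = P·diag(512, -19683)·P⁻¹ = [[1024, 59049], [512, 39366]] · [[2, -3], [1, -2]] = [[61097, -121170], [40390, -80268]].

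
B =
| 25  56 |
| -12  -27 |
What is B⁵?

tr B = -2 and det B = -3, so the characteristic polynomial is λ² − (-2)λ + (-3) with roots -3 and 1.
Eigenvectors give P = [[-2, 7], [1, -3]] with P⁻¹ = [[3, 7], [1, 2]], and B = P·diag(-3, 1)·P⁻¹.
Then B⁵ = P·diag(-243, 1)·P⁻¹ = [[486, 7], [-243, -3]] · [[3, 7], [1, 2]] = [[1465, 3416], [-732, -1707]].

[[1465, 3416], [-732, -1707]]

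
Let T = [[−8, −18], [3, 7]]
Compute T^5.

tr T = −1 and det T = −2, so the characteristic polynomial is λ² − (−1)λ + (−2) with roots −2 and 1.
Eigenvectors give P = [[3, 2], [−1, −1]] with P⁻¹ = [[1, 2], [−1, −3]], and T = P·diag(−2, 1)·P⁻¹.
Then T^5 = P·diag(−32, 1)·P⁻¹ = [[−96, 2], [32, −1]] · [[1, 2], [−1, −3]] = [[−98, −198], [33, 67]].

[[−98, −198], [33, 67]]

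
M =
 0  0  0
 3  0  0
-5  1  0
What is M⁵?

[[0, 0, 0], [0, 0, 0], [0, 0, 0]]

M is strictly triangular, hence nilpotent: M³ = 0, so M⁵ = 0.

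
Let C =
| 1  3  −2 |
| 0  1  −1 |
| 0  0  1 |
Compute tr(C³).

3

C = I + N where N = [[0, 3, −2], [0, 0, −1], [0, 0, 0]] is strictly upper-triangular, so N³ = 0.
(I + N)³ = I + 3·N + 3·N² = [[1, 9, −15], [0, 1, −3], [0, 0, 1]].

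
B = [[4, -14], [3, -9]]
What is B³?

tr B = -5 and det B = 6, so the characteristic polynomial is λ² − (-5)λ + (6) with roots -2 and -3.
Eigenvectors give P = [[7, 2], [3, 1]] with P⁻¹ = [[1, -2], [-3, 7]], and B = P·diag(-2, -3)·P⁻¹.
Then B³ = P·diag(-8, -27)·P⁻¹ = [[-56, -54], [-24, -27]] · [[1, -2], [-3, 7]] = [[106, -266], [57, -141]].

[[106, -266], [57, -141]]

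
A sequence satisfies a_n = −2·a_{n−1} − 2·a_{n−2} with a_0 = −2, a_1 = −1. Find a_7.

40

With companion matrix C = [[−2, −2], [1, 0]], [a_n, a_{n−1}]ᵀ = C·[a_{n−1}, a_{n−2}]ᵀ, so [a_7, a_6]ᵀ = C⁶·[a_1, a_0]ᵀ.
C⁶ = [[−8, −16], [8, 8]], giving [a_7, a_6]ᵀ = [[40], [−24]].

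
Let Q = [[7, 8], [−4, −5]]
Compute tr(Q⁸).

tr Q = 2 and det Q = −3, so the characteristic polynomial is λ² − (2)λ + (−3) with roots −1 and 3.
Eigenvectors give P = [[−1, 2], [1, −1]] with P⁻¹ = [[1, 2], [1, 1]], and Q = P·diag(−1, 3)·P⁻¹.
Then Q⁸ = P·diag(1, 6561)·P⁻¹ = [[−1, 13122], [1, −6561]] · [[1, 2], [1, 1]] = [[13121, 13120], [−6560, −6559]].

6562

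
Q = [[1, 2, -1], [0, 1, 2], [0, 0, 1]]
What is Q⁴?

Q = I + N where N = [[0, 2, -1], [0, 0, 2], [0, 0, 0]] is strictly upper-triangular, so N³ = 0.
(I + N)⁴ = I + 4·N + 6·N² = [[1, 8, 20], [0, 1, 8], [0, 0, 1]].

[[1, 8, 20], [0, 1, 8], [0, 0, 1]]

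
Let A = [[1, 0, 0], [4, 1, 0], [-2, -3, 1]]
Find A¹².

[[1, 0, 0], [48, 1, 0], [-816, -36, 1]]

A = I + N where N = [[0, 0, 0], [4, 0, 0], [-2, -3, 0]] is strictly lower-triangular, so N³ = 0.
(I + N)¹² = I + 12·N + 66·N² = [[1, 0, 0], [48, 1, 0], [-816, -36, 1]].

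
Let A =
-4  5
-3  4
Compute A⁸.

[[1, 0], [0, 1]]

A² = I (check: tr A = 0 and det A = -1), so A⁸ = I since 8 is even.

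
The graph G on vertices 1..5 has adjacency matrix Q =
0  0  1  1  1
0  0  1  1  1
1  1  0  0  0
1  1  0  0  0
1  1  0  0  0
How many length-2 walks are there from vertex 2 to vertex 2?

3

The number of length-2 walks from vertex 2 to vertex 2 is entry (2,2) of Q², where Q is the adjacency matrix.
Q² = [[3, 3, 0, 0, 0], [3, 3, 0, 0, 0], [0, 0, 2, 2, 2], [0, 0, 2, 2, 2], [0, 0, 2, 2, 2]]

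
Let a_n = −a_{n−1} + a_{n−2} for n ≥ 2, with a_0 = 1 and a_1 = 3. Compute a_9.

With companion matrix C = [[−1, 1], [1, 0]], [a_n, a_{n−1}]ᵀ = C·[a_{n−1}, a_{n−2}]ᵀ, so [a_9, a_8]ᵀ = C⁸·[a_1, a_0]ᵀ.
C⁸ = [[34, −21], [−21, 13]], giving [a_9, a_8]ᵀ = [[81], [−50]].

81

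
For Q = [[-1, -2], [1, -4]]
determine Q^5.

tr Q = -5 and det Q = 6, so the characteristic polynomial is λ² − (-5)λ + (6) with roots -2 and -3.
Eigenvectors give P = [[2, -1], [1, -1]] with P⁻¹ = [[1, -1], [1, -2]], and Q = P·diag(-2, -3)·P⁻¹.
Then Q^5 = P·diag(-32, -243)·P⁻¹ = [[-64, 243], [-32, 243]] · [[1, -1], [1, -2]] = [[179, -422], [211, -454]].

[[179, -422], [211, -454]]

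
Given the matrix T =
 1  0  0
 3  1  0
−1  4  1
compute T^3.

[[1, 0, 0], [9, 1, 0], [33, 12, 1]]

T = I + N where N = [[0, 0, 0], [3, 0, 0], [−1, 4, 0]] is strictly lower-triangular, so N^3 = 0.
(I + N)^3 = I + 3·N + 3·N^2 = [[1, 0, 0], [9, 1, 0], [33, 12, 1]].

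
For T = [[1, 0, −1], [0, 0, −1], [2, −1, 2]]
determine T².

[[−1, 1, −3], [−2, 1, −2], [6, −2, 3]]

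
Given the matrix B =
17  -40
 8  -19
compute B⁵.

[[977, -2440], [488, -1219]]

tr B = -2 and det B = -3, so the characteristic polynomial is λ² − (-2)λ + (-3) with roots -3 and 1.
Eigenvectors give P = [[2, 5], [1, 2]] with P⁻¹ = [[-2, 5], [1, -2]], and B = P·diag(-3, 1)·P⁻¹.
Then B⁵ = P·diag(-243, 1)·P⁻¹ = [[-486, 5], [-243, 2]] · [[-2, 5], [1, -2]] = [[977, -2440], [488, -1219]].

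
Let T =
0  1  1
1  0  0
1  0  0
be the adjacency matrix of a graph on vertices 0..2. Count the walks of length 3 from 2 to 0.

2

The number of length-3 walks from vertex 2 to vertex 0 is entry (2,0) of T^3, where T is the adjacency matrix.
T^2 = [[2, 0, 0], [0, 1, 1], [0, 1, 1]]
T^3 = [[0, 2, 2], [2, 0, 0], [2, 0, 0]]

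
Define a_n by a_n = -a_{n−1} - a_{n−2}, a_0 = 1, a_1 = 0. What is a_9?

With companion matrix Q = [[-1, -1], [1, 0]], [a_n, a_{n−1}]ᵀ = Q·[a_{n−1}, a_{n−2}]ᵀ, so [a_9, a_8]ᵀ = Q⁸·[a_1, a_0]ᵀ.
Q⁸ = [[0, 1], [-1, -1]], giving [a_9, a_8]ᵀ = [[1], [-1]].

1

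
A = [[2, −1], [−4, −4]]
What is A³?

A² = [[8, 2], [8, 20]]
A³ = [[8, −16], [−64, −88]]

[[8, −16], [−64, −88]]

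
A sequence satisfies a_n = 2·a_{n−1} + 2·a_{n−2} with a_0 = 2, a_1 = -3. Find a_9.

-3760

With companion matrix A = [[2, 2], [1, 0]], [a_n, a_{n−1}]ᵀ = A·[a_{n−1}, a_{n−2}]ᵀ, so [a_9, a_8]ᵀ = A^8·[a_1, a_0]ᵀ.
A^8 = [[2448, 1792], [896, 656]], giving [a_9, a_8]ᵀ = [[-3760], [-1376]].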